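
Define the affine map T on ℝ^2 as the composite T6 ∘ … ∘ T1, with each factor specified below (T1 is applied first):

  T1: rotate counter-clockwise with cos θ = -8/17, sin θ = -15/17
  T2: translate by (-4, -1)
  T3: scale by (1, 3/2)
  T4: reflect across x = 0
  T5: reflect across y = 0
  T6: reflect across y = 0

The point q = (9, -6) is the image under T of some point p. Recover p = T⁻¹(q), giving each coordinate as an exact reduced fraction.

p = (5, -3)

T1 = [-8/17 15/17 0; -15/17 -8/17 0; 0 0 1]
T2·T1 = [-8/17 15/17 -4; -15/17 -8/17 -1; 0 0 1]
T3·…·T1 = [-8/17 15/17 -4; -45/34 -12/17 -3/2; 0 0 1]
T4·…·T1 = [8/17 -15/17 4; -45/34 -12/17 -3/2; 0 0 1]
T5·…·T1 = [8/17 -15/17 4; 45/34 12/17 3/2; 0 0 1]
T6·…·T1 = [8/17 -15/17 4; -45/34 -12/17 -3/2; 0 0 1]
det M = -3/2; M⁻¹ = [8/17 -10/17 -47/17; -15/17 -16/51 52/17; 0 0 1]
M⁻¹ · (9, -6)ᵀ = (5, -3)ᵀ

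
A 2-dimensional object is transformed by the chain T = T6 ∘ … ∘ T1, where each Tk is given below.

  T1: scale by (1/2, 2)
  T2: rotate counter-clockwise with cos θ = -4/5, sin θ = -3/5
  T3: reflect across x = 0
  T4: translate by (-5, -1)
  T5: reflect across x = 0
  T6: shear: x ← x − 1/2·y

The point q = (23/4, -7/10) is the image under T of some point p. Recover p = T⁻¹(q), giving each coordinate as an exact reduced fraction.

p = (-1, 0)

T1 = [1/2 0 0; 0 2 0; 0 0 1]
T2·T1 = [-2/5 6/5 0; -3/10 -8/5 0; 0 0 1]
T3·…·T1 = [2/5 -6/5 0; -3/10 -8/5 0; 0 0 1]
T4·…·T1 = [2/5 -6/5 -5; -3/10 -8/5 -1; 0 0 1]
T5·…·T1 = [-2/5 6/5 5; -3/10 -8/5 -1; 0 0 1]
T6·…·T1 = [-1/4 2 11/2; -3/10 -8/5 -1; 0 0 1]
det M = 1; M⁻¹ = [-8/5 -2 34/5; 3/10 -1/4 -19/10; 0 0 1]
M⁻¹ · (23/4, -7/10)ᵀ = (-1, 0)ᵀ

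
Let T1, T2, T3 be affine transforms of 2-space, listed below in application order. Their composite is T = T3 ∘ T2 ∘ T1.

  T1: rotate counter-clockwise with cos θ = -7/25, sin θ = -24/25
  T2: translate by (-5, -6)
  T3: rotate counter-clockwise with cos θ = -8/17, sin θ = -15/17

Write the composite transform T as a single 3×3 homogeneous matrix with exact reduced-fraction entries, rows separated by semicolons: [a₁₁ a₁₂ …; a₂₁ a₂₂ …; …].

T = [-304/425 -297/425 -50/17; 297/425 -304/425 123/17; 0 0 1]

T1 = [-7/25 24/25 0; -24/25 -7/25 0; 0 0 1]
T2·T1 = [-7/25 24/25 -5; -24/25 -7/25 -6; 0 0 1]
T3·…·T1 = [-304/425 -297/425 -50/17; 297/425 -304/425 123/17; 0 0 1]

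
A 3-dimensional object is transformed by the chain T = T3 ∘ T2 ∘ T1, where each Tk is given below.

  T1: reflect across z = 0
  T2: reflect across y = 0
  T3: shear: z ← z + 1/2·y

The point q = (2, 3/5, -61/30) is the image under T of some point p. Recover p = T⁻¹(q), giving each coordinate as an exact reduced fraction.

T1 = [1 0 0 0; 0 1 0 0; 0 0 -1 0; 0 0 0 1]
T2·T1 = [1 0 0 0; 0 -1 0 0; 0 0 -1 0; 0 0 0 1]
T3·…·T1 = [1 0 0 0; 0 -1 0 0; 0 -1/2 -1 0; 0 0 0 1]
det M = 1; M⁻¹ = [1 0 0 0; 0 -1 0 0; 0 1/2 -1 0; 0 0 0 1]
M⁻¹ · (2, 3/5, -61/30)ᵀ = (2, -3/5, 7/3)ᵀ

p = (2, -3/5, 7/3)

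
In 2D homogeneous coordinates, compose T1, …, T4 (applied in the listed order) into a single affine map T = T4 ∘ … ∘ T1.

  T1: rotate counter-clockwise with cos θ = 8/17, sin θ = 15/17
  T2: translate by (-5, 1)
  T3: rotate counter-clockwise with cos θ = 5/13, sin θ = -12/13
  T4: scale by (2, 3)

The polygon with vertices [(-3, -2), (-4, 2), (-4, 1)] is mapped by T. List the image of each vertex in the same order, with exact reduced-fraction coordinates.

T1 rotate counter-clockwise with cos θ = 8/17, sin θ = 15/17: (-3, -2) → (6/17, -61/17); (-4, 2) → (-62/17, -44/17); (-4, 1) → (-47/17, -52/17)
T2 translate by (-5, 1): (6/17, -61/17) → (-79/17, -44/17); (-62/17, -44/17) → (-147/17, -27/17); (-47/17, -52/17) → (-132/17, -35/17)
T3 rotate counter-clockwise with cos θ = 5/13, sin θ = -12/13: (-79/17, -44/17) → (-71/17, 56/17); (-147/17, -27/17) → (-1059/221, 1629/221); (-132/17, -35/17) → (-1080/221, 1409/221)
T4 scale by (2, 3): (-71/17, 56/17) → (-142/17, 168/17); (-1059/221, 1629/221) → (-2118/221, 4887/221); (-1080/221, 1409/221) → (-2160/221, 4227/221)

image vertices: (-142/17, 168/17), (-2118/221, 4887/221), (-2160/221, 4227/221)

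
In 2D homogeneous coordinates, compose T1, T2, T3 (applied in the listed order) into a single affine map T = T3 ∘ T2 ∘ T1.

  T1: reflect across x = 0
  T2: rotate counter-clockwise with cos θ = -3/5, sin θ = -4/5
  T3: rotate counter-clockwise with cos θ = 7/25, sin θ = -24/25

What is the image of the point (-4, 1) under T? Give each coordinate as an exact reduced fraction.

T(p) = (-512/125, 59/125)

T1 reflect across x = 0: (-4, 1) → (4, 1)
T2 rotate counter-clockwise with cos θ = -3/5, sin θ = -4/5: (4, 1) → (-8/5, -19/5)
T3 rotate counter-clockwise with cos θ = 7/25, sin θ = -24/25: (-8/5, -19/5) → (-512/125, 59/125)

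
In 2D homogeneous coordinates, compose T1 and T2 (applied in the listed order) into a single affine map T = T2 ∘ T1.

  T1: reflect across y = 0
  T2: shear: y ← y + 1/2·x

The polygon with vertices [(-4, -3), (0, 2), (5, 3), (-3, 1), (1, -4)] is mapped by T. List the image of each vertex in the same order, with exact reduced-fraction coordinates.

image vertices: (-4, 1), (0, -2), (5, -1/2), (-3, -5/2), (1, 9/2)

T1 reflect across y = 0: (-4, -3) → (-4, 3); (0, 2) → (0, -2); (5, 3) → (5, -3); (-3, 1) → (-3, -1); (1, -4) → (1, 4)
T2 shear: y ← y + 1/2·x: (-4, 3) → (-4, 1); (0, -2) → (0, -2); (5, -3) → (5, -1/2); (-3, -1) → (-3, -5/2); (1, 4) → (1, 9/2)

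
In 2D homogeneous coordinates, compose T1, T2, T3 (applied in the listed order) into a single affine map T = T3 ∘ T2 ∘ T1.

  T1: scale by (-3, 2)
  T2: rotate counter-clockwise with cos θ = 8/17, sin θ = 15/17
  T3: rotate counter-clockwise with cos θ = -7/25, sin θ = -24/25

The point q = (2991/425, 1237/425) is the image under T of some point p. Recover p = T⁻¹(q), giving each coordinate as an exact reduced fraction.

T1 = [-3 0 0; 0 2 0; 0 0 1]
T2·T1 = [-24/17 -30/17 0; -45/17 16/17 0; 0 0 1]
T3·…·T1 = [-912/425 594/425 0; 891/425 608/425 0; 0 0 1]
det M = -6; M⁻¹ = [-304/1275 99/425 0; 297/850 152/425 0; 0 0 1]
M⁻¹ · (2991/425, 1237/425)ᵀ = (-1, 7/2)ᵀ

p = (-1, 7/2)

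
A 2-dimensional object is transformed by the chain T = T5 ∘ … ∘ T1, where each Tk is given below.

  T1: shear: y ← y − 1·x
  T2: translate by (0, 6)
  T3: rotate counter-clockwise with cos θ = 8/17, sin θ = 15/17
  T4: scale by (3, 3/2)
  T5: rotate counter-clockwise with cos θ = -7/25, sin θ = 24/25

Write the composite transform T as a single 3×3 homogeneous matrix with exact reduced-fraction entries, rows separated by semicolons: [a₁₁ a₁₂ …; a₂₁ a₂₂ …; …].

T = [-147/85 27/425 162/425; 633/170 -1164/425 -6984/425; 0 0 1]

T1 = [1 0 0; -1 1 0; 0 0 1]
T2·T1 = [1 0 0; -1 1 6; 0 0 1]
T3·…·T1 = [23/17 -15/17 -90/17; 7/17 8/17 48/17; 0 0 1]
T4·…·T1 = [69/17 -45/17 -270/17; 21/34 12/17 72/17; 0 0 1]
T5·…·T1 = [-147/85 27/425 162/425; 633/170 -1164/425 -6984/425; 0 0 1]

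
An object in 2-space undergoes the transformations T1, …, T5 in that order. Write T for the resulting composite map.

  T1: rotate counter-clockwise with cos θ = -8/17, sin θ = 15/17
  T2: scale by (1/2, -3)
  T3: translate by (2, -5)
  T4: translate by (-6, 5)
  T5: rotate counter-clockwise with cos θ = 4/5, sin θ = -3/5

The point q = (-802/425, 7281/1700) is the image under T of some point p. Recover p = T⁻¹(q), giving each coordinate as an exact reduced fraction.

T1 = [-8/17 -15/17 0; 15/17 -8/17 0; 0 0 1]
T2·T1 = [-4/17 -15/34 0; -45/17 24/17 0; 0 0 1]
T3·…·T1 = [-4/17 -15/34 2; -45/17 24/17 -5; 0 0 1]
T4·…·T1 = [-4/17 -15/34 -4; -45/17 24/17 0; 0 0 1]
T5·…·T1 = [-151/85 42/85 -16/5; -168/85 237/170 12/5; 0 0 1]
det M = -3/2; M⁻¹ = [-79/85 28/85 -64/17; -112/85 302/255 -120/17; 0 0 1]
M⁻¹ · (-802/425, 7281/1700)ᵀ = (-3/5, 1/2)ᵀ

p = (-3/5, 1/2)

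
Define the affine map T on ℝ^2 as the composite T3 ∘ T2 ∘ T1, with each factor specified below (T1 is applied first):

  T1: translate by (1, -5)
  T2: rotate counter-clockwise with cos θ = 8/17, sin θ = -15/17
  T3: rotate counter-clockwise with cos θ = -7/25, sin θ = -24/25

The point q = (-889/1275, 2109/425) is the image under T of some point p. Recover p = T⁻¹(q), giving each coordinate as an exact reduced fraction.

T1 = [1 0 1; 0 1 -5; 0 0 1]
T2·T1 = [8/17 15/17 -67/17; -15/17 8/17 -55/17; 0 0 1]
T3·…·T1 = [-416/425 87/425 -851/425; -87/425 -416/425 1993/425; 0 0 1]
det M = 1; M⁻¹ = [-416/425 -87/425 -1; 87/425 -416/425 5; 0 0 1]
M⁻¹ · (-889/1275, 2109/425)ᵀ = (-4/3, 0)ᵀ

p = (-4/3, 0)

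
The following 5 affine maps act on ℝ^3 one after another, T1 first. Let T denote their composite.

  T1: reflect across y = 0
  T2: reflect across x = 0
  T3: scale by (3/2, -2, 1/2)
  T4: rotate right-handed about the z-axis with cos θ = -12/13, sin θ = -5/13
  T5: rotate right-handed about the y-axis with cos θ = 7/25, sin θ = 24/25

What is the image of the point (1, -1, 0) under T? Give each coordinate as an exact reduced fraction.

T(p) = (56/325, 63/26, -192/325)

T1 reflect across y = 0: (1, -1, 0) → (1, 1, 0)
T2 reflect across x = 0: (1, 1, 0) → (-1, 1, 0)
T3 scale by (3/2, -2, 1/2): (-1, 1, 0) → (-3/2, -2, 0)
T4 rotate right-handed about the z-axis with cos θ = -12/13, sin θ = -5/13: (-3/2, -2, 0) → (8/13, 63/26, 0)
T5 rotate right-handed about the y-axis with cos θ = 7/25, sin θ = 24/25: (8/13, 63/26, 0) → (56/325, 63/26, -192/325)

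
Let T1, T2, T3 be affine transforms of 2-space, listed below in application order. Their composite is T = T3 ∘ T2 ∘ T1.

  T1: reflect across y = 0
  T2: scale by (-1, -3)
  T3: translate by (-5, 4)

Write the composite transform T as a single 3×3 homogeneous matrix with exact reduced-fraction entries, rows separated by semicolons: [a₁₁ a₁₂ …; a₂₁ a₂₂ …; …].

T1 = [1 0 0; 0 -1 0; 0 0 1]
T2·T1 = [-1 0 0; 0 3 0; 0 0 1]
T3·…·T1 = [-1 0 -5; 0 3 4; 0 0 1]

T = [-1 0 -5; 0 3 4; 0 0 1]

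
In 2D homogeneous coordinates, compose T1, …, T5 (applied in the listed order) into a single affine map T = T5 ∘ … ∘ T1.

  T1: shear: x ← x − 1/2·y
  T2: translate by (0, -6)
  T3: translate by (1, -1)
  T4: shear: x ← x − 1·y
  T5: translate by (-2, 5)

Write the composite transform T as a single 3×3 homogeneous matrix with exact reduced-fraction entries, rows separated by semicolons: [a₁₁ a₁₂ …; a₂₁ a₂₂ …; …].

T = [1 -3/2 6; 0 1 -2; 0 0 1]

T1 = [1 -1/2 0; 0 1 0; 0 0 1]
T2·T1 = [1 -1/2 0; 0 1 -6; 0 0 1]
T3·…·T1 = [1 -1/2 1; 0 1 -7; 0 0 1]
T4·…·T1 = [1 -3/2 8; 0 1 -7; 0 0 1]
T5·…·T1 = [1 -3/2 6; 0 1 -2; 0 0 1]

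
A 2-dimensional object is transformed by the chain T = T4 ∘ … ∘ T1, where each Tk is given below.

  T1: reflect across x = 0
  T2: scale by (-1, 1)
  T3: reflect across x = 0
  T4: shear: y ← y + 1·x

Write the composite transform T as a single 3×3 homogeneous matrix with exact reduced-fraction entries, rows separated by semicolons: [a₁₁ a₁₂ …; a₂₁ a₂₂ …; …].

T = [-1 0 0; -1 1 0; 0 0 1]

T1 = [-1 0 0; 0 1 0; 0 0 1]
T2·T1 = [1 0 0; 0 1 0; 0 0 1]
T3·…·T1 = [-1 0 0; 0 1 0; 0 0 1]
T4·…·T1 = [-1 0 0; -1 1 0; 0 0 1]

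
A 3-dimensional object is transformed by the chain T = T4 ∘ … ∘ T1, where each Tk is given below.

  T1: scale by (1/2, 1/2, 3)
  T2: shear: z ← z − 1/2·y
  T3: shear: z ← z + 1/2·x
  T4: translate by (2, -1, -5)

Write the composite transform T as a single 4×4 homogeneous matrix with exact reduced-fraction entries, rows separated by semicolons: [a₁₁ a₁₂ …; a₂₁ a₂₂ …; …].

T1 = [1/2 0 0 0; 0 1/2 0 0; 0 0 3 0; 0 0 0 1]
T2·T1 = [1/2 0 0 0; 0 1/2 0 0; 0 -1/4 3 0; 0 0 0 1]
T3·…·T1 = [1/2 0 0 0; 0 1/2 0 0; 1/4 -1/4 3 0; 0 0 0 1]
T4·…·T1 = [1/2 0 0 2; 0 1/2 0 -1; 1/4 -1/4 3 -5; 0 0 0 1]

T = [1/2 0 0 2; 0 1/2 0 -1; 1/4 -1/4 3 -5; 0 0 0 1]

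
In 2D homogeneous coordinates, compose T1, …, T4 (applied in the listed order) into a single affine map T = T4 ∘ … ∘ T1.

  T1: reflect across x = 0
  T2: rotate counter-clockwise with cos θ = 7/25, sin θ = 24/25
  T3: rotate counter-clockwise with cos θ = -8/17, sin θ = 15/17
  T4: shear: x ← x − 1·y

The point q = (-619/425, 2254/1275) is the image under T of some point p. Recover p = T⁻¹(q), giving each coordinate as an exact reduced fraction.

T1 = [-1 0 0; 0 1 0; 0 0 1]
T2·T1 = [-7/25 -24/25 0; -24/25 7/25 0; 0 0 1]
T3·…·T1 = [416/425 87/425 0; 87/425 -416/425 0; 0 0 1]
T4·…·T1 = [329/425 503/425 0; 87/425 -416/425 0; 0 0 1]
det M = -1; M⁻¹ = [416/425 503/425 0; 87/425 -329/425 0; 0 0 1]
M⁻¹ · (-619/425, 2254/1275)ᵀ = (2/3, -5/3)ᵀ

p = (2/3, -5/3)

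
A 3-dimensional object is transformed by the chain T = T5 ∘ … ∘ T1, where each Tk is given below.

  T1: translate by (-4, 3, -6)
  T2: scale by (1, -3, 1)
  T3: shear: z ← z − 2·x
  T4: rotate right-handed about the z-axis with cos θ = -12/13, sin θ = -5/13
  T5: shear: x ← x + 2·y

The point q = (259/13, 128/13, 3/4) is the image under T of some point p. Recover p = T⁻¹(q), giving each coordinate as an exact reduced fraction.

p = (0, 0, -5/4)

T1 = [1 0 0 -4; 0 1 0 3; 0 0 1 -6; 0 0 0 1]
T2·T1 = [1 0 0 -4; 0 -3 0 -9; 0 0 1 -6; 0 0 0 1]
T3·…·T1 = [1 0 0 -4; 0 -3 0 -9; -2 0 1 2; 0 0 0 1]
T4·…·T1 = [-12/13 -15/13 0 3/13; -5/13 36/13 0 128/13; -2 0 1 2; 0 0 0 1]
T5·…·T1 = [-22/13 57/13 0 259/13; -5/13 36/13 0 128/13; -2 0 1 2; 0 0 0 1]
det M = -3; M⁻¹ = [-12/13 19/13 0 4; -5/39 22/39 0 -3; -24/13 38/13 1 6; 0 0 0 1]
M⁻¹ · (259/13, 128/13, 3/4)ᵀ = (0, 0, -5/4)ᵀ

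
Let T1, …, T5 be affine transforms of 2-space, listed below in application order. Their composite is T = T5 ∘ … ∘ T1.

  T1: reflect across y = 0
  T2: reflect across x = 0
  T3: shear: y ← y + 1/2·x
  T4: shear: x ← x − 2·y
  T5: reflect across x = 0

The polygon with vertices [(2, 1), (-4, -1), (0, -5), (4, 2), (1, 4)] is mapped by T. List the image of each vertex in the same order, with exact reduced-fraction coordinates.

image vertices: (-2, -2), (2, 3), (10, 5), (-4, -4), (-8, -9/2)

T1 reflect across y = 0: (2, 1) → (2, -1); (-4, -1) → (-4, 1); (0, -5) → (0, 5); (4, 2) → (4, -2); (1, 4) → (1, -4)
T2 reflect across x = 0: (2, -1) → (-2, -1); (-4, 1) → (4, 1); (0, 5) → (0, 5); (4, -2) → (-4, -2); (1, -4) → (-1, -4)
T3 shear: y ← y + 1/2·x: (-2, -1) → (-2, -2); (4, 1) → (4, 3); (0, 5) → (0, 5); (-4, -2) → (-4, -4); (-1, -4) → (-1, -9/2)
T4 shear: x ← x − 2·y: (-2, -2) → (2, -2); (4, 3) → (-2, 3); (0, 5) → (-10, 5); (-4, -4) → (4, -4); (-1, -9/2) → (8, -9/2)
T5 reflect across x = 0: (2, -2) → (-2, -2); (-2, 3) → (2, 3); (-10, 5) → (10, 5); (4, -4) → (-4, -4); (8, -9/2) → (-8, -9/2)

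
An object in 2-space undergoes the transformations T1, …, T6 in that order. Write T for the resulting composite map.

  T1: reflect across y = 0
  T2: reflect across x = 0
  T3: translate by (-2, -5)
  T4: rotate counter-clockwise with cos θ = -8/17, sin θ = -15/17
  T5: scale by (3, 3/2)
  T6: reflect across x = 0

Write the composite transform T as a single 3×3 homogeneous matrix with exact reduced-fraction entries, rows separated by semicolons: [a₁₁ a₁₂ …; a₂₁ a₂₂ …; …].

T = [-24/17 45/17 177/17; 45/34 12/17 105/17; 0 0 1]

T1 = [1 0 0; 0 -1 0; 0 0 1]
T2·T1 = [-1 0 0; 0 -1 0; 0 0 1]
T3·…·T1 = [-1 0 -2; 0 -1 -5; 0 0 1]
T4·…·T1 = [8/17 -15/17 -59/17; 15/17 8/17 70/17; 0 0 1]
T5·…·T1 = [24/17 -45/17 -177/17; 45/34 12/17 105/17; 0 0 1]
T6·…·T1 = [-24/17 45/17 177/17; 45/34 12/17 105/17; 0 0 1]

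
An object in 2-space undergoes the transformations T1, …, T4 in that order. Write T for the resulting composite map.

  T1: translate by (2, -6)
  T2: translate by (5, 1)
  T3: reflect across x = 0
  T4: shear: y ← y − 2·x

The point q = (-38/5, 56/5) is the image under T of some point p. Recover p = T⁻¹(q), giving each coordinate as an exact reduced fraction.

p = (3/5, 1)

T1 = [1 0 2; 0 1 -6; 0 0 1]
T2·T1 = [1 0 7; 0 1 -5; 0 0 1]
T3·…·T1 = [-1 0 -7; 0 1 -5; 0 0 1]
T4·…·T1 = [-1 0 -7; 2 1 9; 0 0 1]
det M = -1; M⁻¹ = [-1 0 -7; 2 1 5; 0 0 1]
M⁻¹ · (-38/5, 56/5)ᵀ = (3/5, 1)ᵀ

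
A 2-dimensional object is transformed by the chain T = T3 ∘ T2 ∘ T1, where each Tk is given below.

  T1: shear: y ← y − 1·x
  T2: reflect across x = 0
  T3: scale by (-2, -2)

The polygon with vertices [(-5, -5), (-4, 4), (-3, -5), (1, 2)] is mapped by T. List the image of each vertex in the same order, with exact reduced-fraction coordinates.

image vertices: (-10, 0), (-8, -16), (-6, 4), (2, -2)

T1 shear: y ← y − 1·x: (-5, -5) → (-5, 0); (-4, 4) → (-4, 8); (-3, -5) → (-3, -2); (1, 2) → (1, 1)
T2 reflect across x = 0: (-5, 0) → (5, 0); (-4, 8) → (4, 8); (-3, -2) → (3, -2); (1, 1) → (-1, 1)
T3 scale by (-2, -2): (5, 0) → (-10, 0); (4, 8) → (-8, -16); (3, -2) → (-6, 4); (-1, 1) → (2, -2)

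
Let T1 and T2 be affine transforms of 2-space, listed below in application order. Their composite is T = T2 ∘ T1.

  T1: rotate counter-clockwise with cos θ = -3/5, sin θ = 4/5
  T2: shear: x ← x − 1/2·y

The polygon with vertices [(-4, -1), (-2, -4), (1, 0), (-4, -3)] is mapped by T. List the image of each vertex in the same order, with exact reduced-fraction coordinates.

image vertices: (9/2, -13/5), (4, 4/5), (-1, 4/5), (11/2, -7/5)

T1 rotate counter-clockwise with cos θ = -3/5, sin θ = 4/5: (-4, -1) → (16/5, -13/5); (-2, -4) → (22/5, 4/5); (1, 0) → (-3/5, 4/5); (-4, -3) → (24/5, -7/5)
T2 shear: x ← x − 1/2·y: (16/5, -13/5) → (9/2, -13/5); (22/5, 4/5) → (4, 4/5); (-3/5, 4/5) → (-1, 4/5); (24/5, -7/5) → (11/2, -7/5)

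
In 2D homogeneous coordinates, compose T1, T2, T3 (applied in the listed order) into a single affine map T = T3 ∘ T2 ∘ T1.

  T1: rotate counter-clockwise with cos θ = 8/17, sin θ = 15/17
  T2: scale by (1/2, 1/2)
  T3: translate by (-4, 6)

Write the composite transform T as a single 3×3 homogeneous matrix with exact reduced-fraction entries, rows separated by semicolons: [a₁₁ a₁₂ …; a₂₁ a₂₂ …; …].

T = [4/17 -15/34 -4; 15/34 4/17 6; 0 0 1]

T1 = [8/17 -15/17 0; 15/17 8/17 0; 0 0 1]
T2·T1 = [4/17 -15/34 0; 15/34 4/17 0; 0 0 1]
T3·…·T1 = [4/17 -15/34 -4; 15/34 4/17 6; 0 0 1]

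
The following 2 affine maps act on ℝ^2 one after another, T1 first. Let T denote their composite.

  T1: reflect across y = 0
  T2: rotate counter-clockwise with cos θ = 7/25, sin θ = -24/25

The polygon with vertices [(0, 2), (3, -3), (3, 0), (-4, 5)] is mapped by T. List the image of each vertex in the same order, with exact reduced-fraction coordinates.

image vertices: (-48/25, -14/25), (93/25, -51/25), (21/25, -72/25), (-148/25, 61/25)

T1 reflect across y = 0: (0, 2) → (0, -2); (3, -3) → (3, 3); (3, 0) → (3, 0); (-4, 5) → (-4, -5)
T2 rotate counter-clockwise with cos θ = 7/25, sin θ = -24/25: (0, -2) → (-48/25, -14/25); (3, 3) → (93/25, -51/25); (3, 0) → (21/25, -72/25); (-4, -5) → (-148/25, 61/25)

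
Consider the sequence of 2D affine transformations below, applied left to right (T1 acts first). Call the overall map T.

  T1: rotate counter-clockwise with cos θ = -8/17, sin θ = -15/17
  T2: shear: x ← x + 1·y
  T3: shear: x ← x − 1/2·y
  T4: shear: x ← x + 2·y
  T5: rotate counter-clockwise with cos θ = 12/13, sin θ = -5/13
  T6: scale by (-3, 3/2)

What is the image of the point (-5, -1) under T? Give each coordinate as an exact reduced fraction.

T1 rotate counter-clockwise with cos θ = -8/17, sin θ = -15/17: (-5, -1) → (25/17, 83/17)
T2 shear: x ← x + 1·y: (25/17, 83/17) → (108/17, 83/17)
T3 shear: x ← x − 1/2·y: (108/17, 83/17) → (133/34, 83/17)
T4 shear: x ← x + 2·y: (133/34, 83/17) → (465/34, 83/17)
T5 rotate counter-clockwise with cos θ = 12/13, sin θ = -5/13: (465/34, 83/17) → (3205/221, -333/442)
T6 scale by (-3, 3/2): (3205/221, -333/442) → (-9615/221, -999/884)

T(p) = (-9615/221, -999/884)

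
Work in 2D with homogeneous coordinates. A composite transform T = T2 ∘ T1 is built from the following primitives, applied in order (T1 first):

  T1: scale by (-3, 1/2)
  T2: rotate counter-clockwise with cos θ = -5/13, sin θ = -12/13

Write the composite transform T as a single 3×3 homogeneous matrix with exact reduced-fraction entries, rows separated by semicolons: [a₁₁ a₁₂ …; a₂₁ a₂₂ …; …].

T = [15/13 6/13 0; 36/13 -5/26 0; 0 0 1]

T1 = [-3 0 0; 0 1/2 0; 0 0 1]
T2·T1 = [15/13 6/13 0; 36/13 -5/26 0; 0 0 1]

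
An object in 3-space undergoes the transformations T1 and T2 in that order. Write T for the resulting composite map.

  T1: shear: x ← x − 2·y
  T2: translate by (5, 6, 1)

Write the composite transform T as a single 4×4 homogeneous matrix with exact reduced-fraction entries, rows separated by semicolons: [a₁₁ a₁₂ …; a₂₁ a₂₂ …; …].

T1 = [1 -2 0 0; 0 1 0 0; 0 0 1 0; 0 0 0 1]
T2·T1 = [1 -2 0 5; 0 1 0 6; 0 0 1 1; 0 0 0 1]

T = [1 -2 0 5; 0 1 0 6; 0 0 1 1; 0 0 0 1]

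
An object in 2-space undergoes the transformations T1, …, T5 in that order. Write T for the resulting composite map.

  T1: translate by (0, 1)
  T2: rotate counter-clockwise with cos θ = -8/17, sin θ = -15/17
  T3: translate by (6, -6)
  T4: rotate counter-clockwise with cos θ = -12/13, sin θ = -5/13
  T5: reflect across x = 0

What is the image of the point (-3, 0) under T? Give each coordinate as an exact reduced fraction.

T(p) = (2017/221, 75/221)

T1 translate by (0, 1): (-3, 0) → (-3, 1)
T2 rotate counter-clockwise with cos θ = -8/17, sin θ = -15/17: (-3, 1) → (39/17, 37/17)
T3 translate by (6, -6): (39/17, 37/17) → (141/17, -65/17)
T4 rotate counter-clockwise with cos θ = -12/13, sin θ = -5/13: (141/17, -65/17) → (-2017/221, 75/221)
T5 reflect across x = 0: (-2017/221, 75/221) → (2017/221, 75/221)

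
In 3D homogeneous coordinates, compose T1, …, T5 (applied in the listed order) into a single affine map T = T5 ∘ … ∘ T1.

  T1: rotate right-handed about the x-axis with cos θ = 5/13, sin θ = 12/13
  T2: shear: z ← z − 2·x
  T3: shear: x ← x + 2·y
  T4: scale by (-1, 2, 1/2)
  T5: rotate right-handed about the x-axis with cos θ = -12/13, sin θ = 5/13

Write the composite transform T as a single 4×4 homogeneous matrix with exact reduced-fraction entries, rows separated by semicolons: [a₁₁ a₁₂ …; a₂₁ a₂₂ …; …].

T1 = [1 0 0 0; 0 5/13 -12/13 0; 0 12/13 5/13 0; 0 0 0 1]
T2·T1 = [1 0 0 0; 0 5/13 -12/13 0; -2 12/13 5/13 0; 0 0 0 1]
T3·…·T1 = [1 10/13 -24/13 0; 0 5/13 -12/13 0; -2 12/13 5/13 0; 0 0 0 1]
T4·…·T1 = [-1 -10/13 24/13 0; 0 10/13 -24/13 0; -1 6/13 5/26 0; 0 0 0 1]
T5·…·T1 = [-1 -10/13 24/13 0; 5/13 -150/169 551/338 0; 12/13 -22/169 -150/169 0; 0 0 0 1]

T = [-1 -10/13 24/13 0; 5/13 -150/169 551/338 0; 12/13 -22/169 -150/169 0; 0 0 0 1]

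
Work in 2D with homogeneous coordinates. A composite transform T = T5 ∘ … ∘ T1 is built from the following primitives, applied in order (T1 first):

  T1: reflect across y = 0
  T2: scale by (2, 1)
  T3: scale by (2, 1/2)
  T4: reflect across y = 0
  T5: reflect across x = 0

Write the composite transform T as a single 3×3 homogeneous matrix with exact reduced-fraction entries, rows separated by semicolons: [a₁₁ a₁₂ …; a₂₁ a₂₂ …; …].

T = [-4 0 0; 0 1/2 0; 0 0 1]

T1 = [1 0 0; 0 -1 0; 0 0 1]
T2·T1 = [2 0 0; 0 -1 0; 0 0 1]
T3·…·T1 = [4 0 0; 0 -1/2 0; 0 0 1]
T4·…·T1 = [4 0 0; 0 1/2 0; 0 0 1]
T5·…·T1 = [-4 0 0; 0 1/2 0; 0 0 1]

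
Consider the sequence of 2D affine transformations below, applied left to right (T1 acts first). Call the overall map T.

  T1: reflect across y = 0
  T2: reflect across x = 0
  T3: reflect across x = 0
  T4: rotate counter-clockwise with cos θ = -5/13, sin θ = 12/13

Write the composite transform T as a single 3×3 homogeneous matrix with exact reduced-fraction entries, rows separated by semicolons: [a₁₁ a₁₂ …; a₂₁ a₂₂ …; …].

T1 = [1 0 0; 0 -1 0; 0 0 1]
T2·T1 = [-1 0 0; 0 -1 0; 0 0 1]
T3·…·T1 = [1 0 0; 0 -1 0; 0 0 1]
T4·…·T1 = [-5/13 12/13 0; 12/13 5/13 0; 0 0 1]

T = [-5/13 12/13 0; 12/13 5/13 0; 0 0 1]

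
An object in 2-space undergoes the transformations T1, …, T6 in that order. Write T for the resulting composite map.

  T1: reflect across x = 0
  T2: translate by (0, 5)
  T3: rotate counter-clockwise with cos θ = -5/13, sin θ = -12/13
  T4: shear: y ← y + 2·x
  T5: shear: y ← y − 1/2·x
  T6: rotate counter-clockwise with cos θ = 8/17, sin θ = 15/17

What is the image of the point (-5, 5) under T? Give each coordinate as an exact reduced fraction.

T1 reflect across x = 0: (-5, 5) → (5, 5)
T2 translate by (0, 5): (5, 5) → (5, 10)
T3 rotate counter-clockwise with cos θ = -5/13, sin θ = -12/13: (5, 10) → (95/13, -110/13)
T4 shear: y ← y + 2·x: (95/13, -110/13) → (95/13, 80/13)
T5 shear: y ← y − 1/2·x: (95/13, 80/13) → (95/13, 5/2)
T6 rotate counter-clockwise with cos θ = 8/17, sin θ = 15/17: (95/13, 5/2) → (545/442, 1685/221)

T(p) = (545/442, 1685/221)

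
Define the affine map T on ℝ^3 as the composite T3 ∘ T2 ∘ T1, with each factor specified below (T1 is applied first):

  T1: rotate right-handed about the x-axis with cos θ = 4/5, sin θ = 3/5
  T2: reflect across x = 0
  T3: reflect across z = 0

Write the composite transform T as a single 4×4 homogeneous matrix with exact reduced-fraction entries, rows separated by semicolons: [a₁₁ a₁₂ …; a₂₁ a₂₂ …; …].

T = [-1 0 0 0; 0 4/5 -3/5 0; 0 -3/5 -4/5 0; 0 0 0 1]

T1 = [1 0 0 0; 0 4/5 -3/5 0; 0 3/5 4/5 0; 0 0 0 1]
T2·T1 = [-1 0 0 0; 0 4/5 -3/5 0; 0 3/5 4/5 0; 0 0 0 1]
T3·…·T1 = [-1 0 0 0; 0 4/5 -3/5 0; 0 -3/5 -4/5 0; 0 0 0 1]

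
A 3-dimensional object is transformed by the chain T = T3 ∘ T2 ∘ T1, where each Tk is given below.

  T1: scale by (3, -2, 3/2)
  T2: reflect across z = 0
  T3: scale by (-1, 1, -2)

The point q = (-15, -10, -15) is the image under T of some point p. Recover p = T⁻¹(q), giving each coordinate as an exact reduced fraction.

p = (5, 5, -5)

T1 = [3 0 0 0; 0 -2 0 0; 0 0 3/2 0; 0 0 0 1]
T2·T1 = [3 0 0 0; 0 -2 0 0; 0 0 -3/2 0; 0 0 0 1]
T3·…·T1 = [-3 0 0 0; 0 -2 0 0; 0 0 3 0; 0 0 0 1]
det M = 18; M⁻¹ = [-1/3 0 0 0; 0 -1/2 0 0; 0 0 1/3 0; 0 0 0 1]
M⁻¹ · (-15, -10, -15)ᵀ = (5, 5, -5)ᵀ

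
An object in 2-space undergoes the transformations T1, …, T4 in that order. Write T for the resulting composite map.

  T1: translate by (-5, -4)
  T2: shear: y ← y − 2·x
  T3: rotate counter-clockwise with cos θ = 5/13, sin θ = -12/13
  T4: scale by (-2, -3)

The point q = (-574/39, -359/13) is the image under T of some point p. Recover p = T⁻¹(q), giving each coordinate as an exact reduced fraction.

p = (-2/3, 3)

T1 = [1 0 -5; 0 1 -4; 0 0 1]
T2·T1 = [1 0 -5; -2 1 6; 0 0 1]
T3·…·T1 = [-19/13 12/13 47/13; -22/13 5/13 90/13; 0 0 1]
T4·…·T1 = [38/13 -24/13 -94/13; 66/13 -15/13 -270/13; 0 0 1]
det M = 6; M⁻¹ = [-5/26 4/13 5; -11/13 19/39 4; 0 0 1]
M⁻¹ · (-574/39, -359/13)ᵀ = (-2/3, 3)ᵀ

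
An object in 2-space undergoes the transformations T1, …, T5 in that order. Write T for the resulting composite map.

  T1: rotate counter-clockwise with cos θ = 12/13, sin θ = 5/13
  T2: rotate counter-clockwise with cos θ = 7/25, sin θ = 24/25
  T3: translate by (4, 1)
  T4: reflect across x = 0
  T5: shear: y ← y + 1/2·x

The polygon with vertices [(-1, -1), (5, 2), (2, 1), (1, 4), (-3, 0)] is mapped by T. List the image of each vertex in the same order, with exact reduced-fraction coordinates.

image vertices: (-1659/325, -1583/650), (-474/325, 1631/325), (-181/65, 193/130), (28/325, 518/325), (-1408/325, -1348/325)

T1 rotate counter-clockwise with cos θ = 12/13, sin θ = 5/13: (-1, -1) → (-7/13, -17/13); (5, 2) → (50/13, 49/13); (2, 1) → (19/13, 22/13); (1, 4) → (-8/13, 53/13); (-3, 0) → (-36/13, -15/13)
T2 rotate counter-clockwise with cos θ = 7/25, sin θ = 24/25: (-7/13, -17/13) → (359/325, -287/325); (50/13, 49/13) → (-826/325, 1543/325); (19/13, 22/13) → (-79/65, 122/65); (-8/13, 53/13) → (-1328/325, 179/325); (-36/13, -15/13) → (108/325, -969/325)
T3 translate by (4, 1): (359/325, -287/325) → (1659/325, 38/325); (-826/325, 1543/325) → (474/325, 1868/325); (-79/65, 122/65) → (181/65, 187/65); (-1328/325, 179/325) → (-28/325, 504/325); (108/325, -969/325) → (1408/325, -644/325)
T4 reflect across x = 0: (1659/325, 38/325) → (-1659/325, 38/325); (474/325, 1868/325) → (-474/325, 1868/325); (181/65, 187/65) → (-181/65, 187/65); (-28/325, 504/325) → (28/325, 504/325); (1408/325, -644/325) → (-1408/325, -644/325)
T5 shear: y ← y + 1/2·x: (-1659/325, 38/325) → (-1659/325, -1583/650); (-474/325, 1868/325) → (-474/325, 1631/325); (-181/65, 187/65) → (-181/65, 193/130); (28/325, 504/325) → (28/325, 518/325); (-1408/325, -644/325) → (-1408/325, -1348/325)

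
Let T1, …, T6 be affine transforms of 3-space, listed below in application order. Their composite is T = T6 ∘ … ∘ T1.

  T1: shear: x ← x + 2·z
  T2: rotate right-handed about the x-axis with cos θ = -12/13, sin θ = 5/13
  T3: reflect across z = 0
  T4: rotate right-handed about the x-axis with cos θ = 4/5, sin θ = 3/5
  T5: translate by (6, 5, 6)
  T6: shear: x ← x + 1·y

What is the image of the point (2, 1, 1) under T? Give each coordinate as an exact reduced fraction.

T1 shear: x ← x + 2·z: (2, 1, 1) → (4, 1, 1)
T2 rotate right-handed about the x-axis with cos θ = -12/13, sin θ = 5/13: (4, 1, 1) → (4, -17/13, -7/13)
T3 reflect across z = 0: (4, -17/13, -7/13) → (4, -17/13, 7/13)
T4 rotate right-handed about the x-axis with cos θ = 4/5, sin θ = 3/5: (4, -17/13, 7/13) → (4, -89/65, -23/65)
T5 translate by (6, 5, 6): (4, -89/65, -23/65) → (10, 236/65, 367/65)
T6 shear: x ← x + 1·y: (10, 236/65, 367/65) → (886/65, 236/65, 367/65)

T(p) = (886/65, 236/65, 367/65)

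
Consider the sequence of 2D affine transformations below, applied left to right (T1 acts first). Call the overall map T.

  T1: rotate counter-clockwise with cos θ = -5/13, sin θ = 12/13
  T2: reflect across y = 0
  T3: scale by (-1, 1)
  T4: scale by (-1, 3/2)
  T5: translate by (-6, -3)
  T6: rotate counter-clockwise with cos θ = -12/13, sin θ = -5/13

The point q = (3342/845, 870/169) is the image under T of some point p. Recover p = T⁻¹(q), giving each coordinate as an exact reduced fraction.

p = (0, -2/5)

T1 = [-5/13 -12/13 0; 12/13 -5/13 0; 0 0 1]
T2·T1 = [-5/13 -12/13 0; -12/13 5/13 0; 0 0 1]
T3·…·T1 = [5/13 12/13 0; -12/13 5/13 0; 0 0 1]
T4·…·T1 = [-5/13 -12/13 0; -18/13 15/26 0; 0 0 1]
T5·…·T1 = [-5/13 -12/13 -6; -18/13 15/26 -3; 0 0 1]
T6·…·T1 = [-30/169 363/338 57/13; 241/169 -30/169 66/13; 0 0 1]
det M = -3/2; M⁻¹ = [20/169 121/169 -54/13; 482/507 20/169 -62/13; 0 0 1]
M⁻¹ · (3342/845, 870/169)ᵀ = (0, -2/5)ᵀ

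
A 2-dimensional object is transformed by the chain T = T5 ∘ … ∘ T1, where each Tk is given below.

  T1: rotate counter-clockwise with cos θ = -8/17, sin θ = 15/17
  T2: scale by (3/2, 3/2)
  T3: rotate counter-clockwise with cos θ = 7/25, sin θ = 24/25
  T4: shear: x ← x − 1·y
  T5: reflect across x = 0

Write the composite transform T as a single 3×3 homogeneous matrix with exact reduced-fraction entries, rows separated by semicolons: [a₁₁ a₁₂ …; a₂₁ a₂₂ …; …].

T = [987/850 -1509/850 0; -261/850 -624/425 0; 0 0 1]

T1 = [-8/17 -15/17 0; 15/17 -8/17 0; 0 0 1]
T2·T1 = [-12/17 -45/34 0; 45/34 -12/17 0; 0 0 1]
T3·…·T1 = [-624/425 261/850 0; -261/850 -624/425 0; 0 0 1]
T4·…·T1 = [-987/850 1509/850 0; -261/850 -624/425 0; 0 0 1]
T5·…·T1 = [987/850 -1509/850 0; -261/850 -624/425 0; 0 0 1]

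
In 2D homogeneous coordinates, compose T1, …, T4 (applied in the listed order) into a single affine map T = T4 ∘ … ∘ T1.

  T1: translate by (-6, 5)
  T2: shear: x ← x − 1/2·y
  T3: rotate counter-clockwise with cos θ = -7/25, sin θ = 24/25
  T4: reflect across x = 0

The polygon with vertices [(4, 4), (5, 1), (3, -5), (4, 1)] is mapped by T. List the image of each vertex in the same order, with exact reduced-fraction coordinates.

image vertices: (341/50, -219/25), (116/25, -138/25), (-21/25, -72/25), (109/25, -162/25)

T1 translate by (-6, 5): (4, 4) → (-2, 9); (5, 1) → (-1, 6); (3, -5) → (-3, 0); (4, 1) → (-2, 6)
T2 shear: x ← x − 1/2·y: (-2, 9) → (-13/2, 9); (-1, 6) → (-4, 6); (-3, 0) → (-3, 0); (-2, 6) → (-5, 6)
T3 rotate counter-clockwise with cos θ = -7/25, sin θ = 24/25: (-13/2, 9) → (-341/50, -219/25); (-4, 6) → (-116/25, -138/25); (-3, 0) → (21/25, -72/25); (-5, 6) → (-109/25, -162/25)
T4 reflect across x = 0: (-341/50, -219/25) → (341/50, -219/25); (-116/25, -138/25) → (116/25, -138/25); (21/25, -72/25) → (-21/25, -72/25); (-109/25, -162/25) → (109/25, -162/25)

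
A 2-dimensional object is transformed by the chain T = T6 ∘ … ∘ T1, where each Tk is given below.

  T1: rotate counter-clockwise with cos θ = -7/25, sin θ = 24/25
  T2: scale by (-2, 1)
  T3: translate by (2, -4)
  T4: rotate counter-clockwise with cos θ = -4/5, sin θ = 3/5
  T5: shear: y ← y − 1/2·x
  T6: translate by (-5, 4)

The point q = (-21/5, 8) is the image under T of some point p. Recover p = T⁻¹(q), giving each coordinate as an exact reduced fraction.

p = (0, 0)

T1 = [-7/25 -24/25 0; 24/25 -7/25 0; 0 0 1]
T2·T1 = [14/25 48/25 0; 24/25 -7/25 0; 0 0 1]
T3·…·T1 = [14/25 48/25 2; 24/25 -7/25 -4; 0 0 1]
T4·…·T1 = [-128/125 -171/125 4/5; -54/125 172/125 22/5; 0 0 1]
T5·…·T1 = [-128/125 -171/125 4/5; 2/25 103/50 4; 0 0 1]
T6·…·T1 = [-128/125 -171/125 -21/5; 2/25 103/50 8; 0 0 1]
det M = -2; M⁻¹ = [-103/100 -171/250 573/500; 1/25 64/125 -491/125; 0 0 1]
M⁻¹ · (-21/5, 8)ᵀ = (0, 0)ᵀ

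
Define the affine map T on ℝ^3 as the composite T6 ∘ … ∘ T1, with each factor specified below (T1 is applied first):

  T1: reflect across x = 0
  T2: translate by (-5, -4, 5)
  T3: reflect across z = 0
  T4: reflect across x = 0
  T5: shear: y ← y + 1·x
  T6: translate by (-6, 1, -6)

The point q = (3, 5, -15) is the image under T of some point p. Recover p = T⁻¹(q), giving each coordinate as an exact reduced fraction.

T1 = [-1 0 0 0; 0 1 0 0; 0 0 1 0; 0 0 0 1]
T2·T1 = [-1 0 0 -5; 0 1 0 -4; 0 0 1 5; 0 0 0 1]
T3·…·T1 = [-1 0 0 -5; 0 1 0 -4; 0 0 -1 -5; 0 0 0 1]
T4·…·T1 = [1 0 0 5; 0 1 0 -4; 0 0 -1 -5; 0 0 0 1]
T5·…·T1 = [1 0 0 5; 1 1 0 1; 0 0 -1 -5; 0 0 0 1]
T6·…·T1 = [1 0 0 -1; 1 1 0 2; 0 0 -1 -11; 0 0 0 1]
det M = -1; M⁻¹ = [1 0 0 1; -1 1 0 -3; 0 0 -1 -11; 0 0 0 1]
M⁻¹ · (3, 5, -15)ᵀ = (4, -1, 4)ᵀ

p = (4, -1, 4)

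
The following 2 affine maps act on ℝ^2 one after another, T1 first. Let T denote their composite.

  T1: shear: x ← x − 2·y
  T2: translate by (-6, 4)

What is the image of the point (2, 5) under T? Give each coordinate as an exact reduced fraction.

T1 shear: x ← x − 2·y: (2, 5) → (-8, 5)
T2 translate by (-6, 4): (-8, 5) → (-14, 9)

T(p) = (-14, 9)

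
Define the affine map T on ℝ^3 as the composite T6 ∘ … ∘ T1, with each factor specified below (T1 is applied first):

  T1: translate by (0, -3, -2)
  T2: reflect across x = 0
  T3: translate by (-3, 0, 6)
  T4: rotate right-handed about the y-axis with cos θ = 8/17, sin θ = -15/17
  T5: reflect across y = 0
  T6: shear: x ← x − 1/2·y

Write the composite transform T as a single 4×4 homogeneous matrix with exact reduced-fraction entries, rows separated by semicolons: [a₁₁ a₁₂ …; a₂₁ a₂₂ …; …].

T1 = [1 0 0 0; 0 1 0 -3; 0 0 1 -2; 0 0 0 1]
T2·T1 = [-1 0 0 0; 0 1 0 -3; 0 0 1 -2; 0 0 0 1]
T3·…·T1 = [-1 0 0 -3; 0 1 0 -3; 0 0 1 4; 0 0 0 1]
T4·…·T1 = [-8/17 0 -15/17 -84/17; 0 1 0 -3; -15/17 0 8/17 -13/17; 0 0 0 1]
T5·…·T1 = [-8/17 0 -15/17 -84/17; 0 -1 0 3; -15/17 0 8/17 -13/17; 0 0 0 1]
T6·…·T1 = [-8/17 1/2 -15/17 -219/34; 0 -1 0 3; -15/17 0 8/17 -13/17; 0 0 0 1]

T = [-8/17 1/2 -15/17 -219/34; 0 -1 0 3; -15/17 0 8/17 -13/17; 0 0 0 1]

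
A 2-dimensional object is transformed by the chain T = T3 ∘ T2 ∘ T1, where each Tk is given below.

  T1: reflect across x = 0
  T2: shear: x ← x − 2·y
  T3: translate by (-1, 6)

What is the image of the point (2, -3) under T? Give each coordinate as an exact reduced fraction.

T(p) = (3, 3)

T1 reflect across x = 0: (2, -3) → (-2, -3)
T2 shear: x ← x − 2·y: (-2, -3) → (4, -3)
T3 translate by (-1, 6): (4, -3) → (3, 3)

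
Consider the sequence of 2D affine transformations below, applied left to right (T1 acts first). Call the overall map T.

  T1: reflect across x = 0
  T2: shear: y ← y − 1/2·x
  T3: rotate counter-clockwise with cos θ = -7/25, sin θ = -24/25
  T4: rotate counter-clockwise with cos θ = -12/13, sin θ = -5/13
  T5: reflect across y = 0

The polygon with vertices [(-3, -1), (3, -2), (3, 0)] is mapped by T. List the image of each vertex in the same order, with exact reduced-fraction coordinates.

image vertices: (1399/650, -1059/325), (539/650, 951/325), (-753/650, 1023/325)

T1 reflect across x = 0: (-3, -1) → (3, -1); (3, -2) → (-3, -2); (3, 0) → (-3, 0)
T2 shear: y ← y − 1/2·x: (3, -1) → (3, -5/2); (-3, -2) → (-3, -1/2); (-3, 0) → (-3, 3/2)
T3 rotate counter-clockwise with cos θ = -7/25, sin θ = -24/25: (3, -5/2) → (-81/25, -109/50); (-3, -1/2) → (9/25, 151/50); (-3, 3/2) → (57/25, 123/50)
T4 rotate counter-clockwise with cos θ = -12/13, sin θ = -5/13: (-81/25, -109/50) → (1399/650, 1059/325); (9/25, 151/50) → (539/650, -951/325); (57/25, 123/50) → (-753/650, -1023/325)
T5 reflect across y = 0: (1399/650, 1059/325) → (1399/650, -1059/325); (539/650, -951/325) → (539/650, 951/325); (-753/650, -1023/325) → (-753/650, 1023/325)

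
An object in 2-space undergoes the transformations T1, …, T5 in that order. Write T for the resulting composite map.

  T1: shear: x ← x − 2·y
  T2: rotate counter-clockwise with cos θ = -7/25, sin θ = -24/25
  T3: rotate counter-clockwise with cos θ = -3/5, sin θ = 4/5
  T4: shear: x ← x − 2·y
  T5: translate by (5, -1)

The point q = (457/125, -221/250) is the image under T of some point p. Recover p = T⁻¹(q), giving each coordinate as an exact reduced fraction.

T1 = [1 -2 0; 0 1 0; 0 0 1]
T2·T1 = [-7/25 38/25 0; -24/25 41/25 0; 0 0 1]
T3·…·T1 = [117/125 -278/125 0; 44/125 29/125 0; 0 0 1]
T4·…·T1 = [29/125 -336/125 0; 44/125 29/125 0; 0 0 1]
T5·…·T1 = [29/125 -336/125 5; 44/125 29/125 -1; 0 0 1]
det M = 1; M⁻¹ = [29/125 336/125 191/125; -44/125 29/125 249/125; 0 0 1]
M⁻¹ · (457/125, -221/250)ᵀ = (0, 1/2)ᵀ

p = (0, 1/2)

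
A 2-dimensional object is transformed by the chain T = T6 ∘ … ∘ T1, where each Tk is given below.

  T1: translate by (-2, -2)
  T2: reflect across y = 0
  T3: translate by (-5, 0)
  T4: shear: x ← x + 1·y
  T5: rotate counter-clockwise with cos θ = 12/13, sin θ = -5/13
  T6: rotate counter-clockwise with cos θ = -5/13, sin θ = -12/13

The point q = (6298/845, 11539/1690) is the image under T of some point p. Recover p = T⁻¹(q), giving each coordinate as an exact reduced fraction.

p = (-7/2, 8/5)

T1 = [1 0 -2; 0 1 -2; 0 0 1]
T2·T1 = [1 0 -2; 0 -1 2; 0 0 1]
T3·…·T1 = [1 0 -7; 0 -1 2; 0 0 1]
T4·…·T1 = [1 -1 -5; 0 -1 2; 0 0 1]
T5·…·T1 = [12/13 -17/13 -50/13; -5/13 -7/13 49/13; 0 0 1]
T6·…·T1 = [-120/169 1/169 838/169; -119/169 239/169 355/169; 0 0 1]
det M = -1; M⁻¹ = [-239/169 1/169 7; -119/169 120/169 2; 0 0 1]
M⁻¹ · (6298/845, 11539/1690)ᵀ = (-7/2, 8/5)ᵀ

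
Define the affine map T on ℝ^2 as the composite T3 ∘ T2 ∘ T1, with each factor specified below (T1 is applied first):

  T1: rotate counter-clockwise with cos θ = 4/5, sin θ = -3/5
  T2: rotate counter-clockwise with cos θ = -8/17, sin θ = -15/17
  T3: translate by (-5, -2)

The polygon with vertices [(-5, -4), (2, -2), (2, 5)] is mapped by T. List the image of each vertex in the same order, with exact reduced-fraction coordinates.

T1 rotate counter-clockwise with cos θ = 4/5, sin θ = -3/5: (-5, -4) → (-32/5, -1/5); (2, -2) → (2/5, -14/5); (2, 5) → (23/5, 14/5)
T2 rotate counter-clockwise with cos θ = -8/17, sin θ = -15/17: (-32/5, -1/5) → (241/85, 488/85); (2/5, -14/5) → (-226/85, 82/85); (23/5, 14/5) → (26/85, -457/85)
T3 translate by (-5, -2): (241/85, 488/85) → (-184/85, 318/85); (-226/85, 82/85) → (-651/85, -88/85); (26/85, -457/85) → (-399/85, -627/85)

image vertices: (-184/85, 318/85), (-651/85, -88/85), (-399/85, -627/85)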